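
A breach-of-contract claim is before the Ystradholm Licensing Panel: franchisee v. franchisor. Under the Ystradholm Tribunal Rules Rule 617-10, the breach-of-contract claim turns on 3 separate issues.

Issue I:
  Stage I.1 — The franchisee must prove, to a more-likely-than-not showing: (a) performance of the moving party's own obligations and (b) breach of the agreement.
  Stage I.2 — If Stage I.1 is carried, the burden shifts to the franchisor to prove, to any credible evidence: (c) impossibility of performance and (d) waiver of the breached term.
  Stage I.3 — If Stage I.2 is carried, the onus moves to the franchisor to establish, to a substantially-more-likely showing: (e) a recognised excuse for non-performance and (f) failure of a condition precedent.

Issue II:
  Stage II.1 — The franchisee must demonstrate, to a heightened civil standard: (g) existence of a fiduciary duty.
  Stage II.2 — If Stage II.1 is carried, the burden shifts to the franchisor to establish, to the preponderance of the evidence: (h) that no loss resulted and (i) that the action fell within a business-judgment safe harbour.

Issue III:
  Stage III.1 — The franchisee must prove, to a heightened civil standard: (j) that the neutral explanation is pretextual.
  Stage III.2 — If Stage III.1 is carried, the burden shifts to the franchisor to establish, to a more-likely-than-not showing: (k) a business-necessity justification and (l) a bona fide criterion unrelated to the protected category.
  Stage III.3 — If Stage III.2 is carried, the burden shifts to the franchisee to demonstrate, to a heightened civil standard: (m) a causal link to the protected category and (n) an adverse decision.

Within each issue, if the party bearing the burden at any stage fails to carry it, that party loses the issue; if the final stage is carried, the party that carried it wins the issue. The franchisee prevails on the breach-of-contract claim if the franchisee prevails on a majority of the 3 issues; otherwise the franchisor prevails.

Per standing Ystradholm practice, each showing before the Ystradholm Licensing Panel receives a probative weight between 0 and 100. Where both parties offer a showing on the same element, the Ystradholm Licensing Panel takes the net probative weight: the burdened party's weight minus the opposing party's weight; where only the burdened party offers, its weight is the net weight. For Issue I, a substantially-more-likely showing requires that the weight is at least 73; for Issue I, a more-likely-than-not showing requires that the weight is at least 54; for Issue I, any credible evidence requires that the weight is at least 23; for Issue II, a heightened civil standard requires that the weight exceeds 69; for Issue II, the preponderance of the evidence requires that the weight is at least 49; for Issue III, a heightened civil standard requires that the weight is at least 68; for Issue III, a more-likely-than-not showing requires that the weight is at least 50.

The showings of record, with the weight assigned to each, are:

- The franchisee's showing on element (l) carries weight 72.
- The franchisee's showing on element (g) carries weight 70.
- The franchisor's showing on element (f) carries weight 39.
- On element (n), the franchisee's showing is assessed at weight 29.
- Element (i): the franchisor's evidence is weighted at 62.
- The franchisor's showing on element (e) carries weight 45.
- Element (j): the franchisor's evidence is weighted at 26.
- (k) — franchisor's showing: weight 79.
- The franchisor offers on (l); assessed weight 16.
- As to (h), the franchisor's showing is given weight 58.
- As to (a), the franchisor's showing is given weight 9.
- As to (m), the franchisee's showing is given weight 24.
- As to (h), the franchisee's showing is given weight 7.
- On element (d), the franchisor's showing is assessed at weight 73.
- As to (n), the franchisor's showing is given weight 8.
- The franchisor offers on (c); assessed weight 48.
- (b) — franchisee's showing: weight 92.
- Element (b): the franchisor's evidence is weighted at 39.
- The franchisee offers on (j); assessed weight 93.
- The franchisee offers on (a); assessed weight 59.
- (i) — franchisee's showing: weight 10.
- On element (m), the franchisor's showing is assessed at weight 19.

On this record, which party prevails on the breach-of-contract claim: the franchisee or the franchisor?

franchisor

— Issue I —
At Stage I.1 the franchisee must meet a more-likely-than-not showing (weight is at least 54): on (a) the weight is 59 less the opposing 9 gives net 50, < 54, so (a) does not meet the standard; on (b) the weight is 92 less the opposing 39 gives net 53, < 54, so (b) does not meet the standard.
  Not every element is met, so the franchisee fails to carry Stage I.1.
So the franchisor prevails on this issue.
— Issue II —
Stage II.1 (franchisee, a heightened civil standard, weight exceeds 69): (g) 70 > 69 — meets.
  All elements met. The burden passes to the franchisor.
Stage II.2 (franchisor, the preponderance of the evidence, weight is at least 49): (h) net 58−7=51 ≥ 49 — meets; (i) net 62−10=52 ≥ 49 — meets.
  Stage II.2 carried; the final stage is satisfied.
With every stage satisfied, the franchisor prevails on this issue.
— Issue III —
At Stage III.1 the franchisee must meet a heightened civil standard (weight is at least 68): on (j) the weight is 93 less the opposing 26 gives net 67, < 68, so (j) does not meet the standard.
  The franchisee does not carry Stage III.1.
So the franchisor prevails on this issue.
Per-issue: Issue I → franchisor; Issue II → franchisor; Issue III → franchisor. The franchisee must prevail on a majority of issues; overall, the franchisor prevails.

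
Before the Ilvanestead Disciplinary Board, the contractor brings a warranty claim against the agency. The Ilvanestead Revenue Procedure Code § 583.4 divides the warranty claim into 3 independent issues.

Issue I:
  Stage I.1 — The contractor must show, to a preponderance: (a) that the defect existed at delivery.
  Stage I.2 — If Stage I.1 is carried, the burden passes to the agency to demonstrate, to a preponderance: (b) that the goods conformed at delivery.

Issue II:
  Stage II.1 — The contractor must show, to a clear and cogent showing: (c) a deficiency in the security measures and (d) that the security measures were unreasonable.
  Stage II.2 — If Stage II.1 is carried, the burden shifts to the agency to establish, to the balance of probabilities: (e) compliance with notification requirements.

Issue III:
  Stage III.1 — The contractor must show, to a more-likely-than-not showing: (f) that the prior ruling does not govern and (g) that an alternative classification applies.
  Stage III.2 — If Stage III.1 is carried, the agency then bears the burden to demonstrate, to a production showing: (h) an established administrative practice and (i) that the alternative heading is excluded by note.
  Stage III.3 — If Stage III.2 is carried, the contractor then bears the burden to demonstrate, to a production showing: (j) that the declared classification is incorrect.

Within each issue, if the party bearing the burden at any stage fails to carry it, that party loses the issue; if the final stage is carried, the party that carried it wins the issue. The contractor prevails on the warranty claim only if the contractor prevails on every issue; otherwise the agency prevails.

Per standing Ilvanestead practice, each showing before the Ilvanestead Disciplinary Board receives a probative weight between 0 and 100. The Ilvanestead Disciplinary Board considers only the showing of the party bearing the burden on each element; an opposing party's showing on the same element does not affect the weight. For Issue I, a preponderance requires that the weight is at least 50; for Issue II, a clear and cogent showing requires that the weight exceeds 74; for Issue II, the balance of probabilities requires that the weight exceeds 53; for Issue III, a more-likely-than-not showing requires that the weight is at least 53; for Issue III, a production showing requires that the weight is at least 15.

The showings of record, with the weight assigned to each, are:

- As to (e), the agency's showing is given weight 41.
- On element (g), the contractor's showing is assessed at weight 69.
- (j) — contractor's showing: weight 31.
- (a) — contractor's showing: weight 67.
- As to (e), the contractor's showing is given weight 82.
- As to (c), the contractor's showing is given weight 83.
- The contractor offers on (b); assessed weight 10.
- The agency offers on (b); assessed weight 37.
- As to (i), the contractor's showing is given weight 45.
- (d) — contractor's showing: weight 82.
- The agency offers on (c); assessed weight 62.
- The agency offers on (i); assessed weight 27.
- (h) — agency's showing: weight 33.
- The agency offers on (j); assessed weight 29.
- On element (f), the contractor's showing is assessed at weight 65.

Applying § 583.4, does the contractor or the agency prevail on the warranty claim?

contractor

— Issue I —
Stage I.1 (contractor, a preponderance, weight is at least 50): (a) 67 ≥ 50 — meets.
  All elements met. The burden passes to the agency.
Stage I.2 (agency, a preponderance, weight is at least 50): (b) 37 (contractor's 10 disregarded) < 50 — fails.
  Not every element is met, so the agency fails to carry Stage I.2.
So the contractor prevails on this issue.
— Issue II —
Stage II.1 (contractor, a clear and cogent showing, weight exceeds 74): (c) 83 (agency's 62 disregarded) > 74 — meets; (d) 82 > 74 — meets.
  Stage II.1 is satisfied; the onus moves to the agency.
Stage II.2 (agency, the balance of probabilities, weight exceeds 53): (e) 41 (contractor's 82 disregarded) ≤ 53 — fails.
  Stage II.2 not carried; the agency fails its burden.
The contractor prevails on this issue.
— Issue III —
At Stage III.1 the contractor must meet a more-likely-than-not showing (weight is at least 53): on (f) the weight is 65, ≥ 53, so (f) meets the standard; on (g) the weight is 69, which does reach 53, so (g) meets the standard.
  Stage III.1 is satisfied; the onus moves to the agency.
At Stage III.2 the agency must meet a production showing (weight is at least 15): on (h) the weight is 33, which does reach 15, so (h) meets the standard; on (i) the weight is 27 (the contractor's 45 is given no effect), which does reach 15, so (i) meets the standard.
  Stage III.2 carried; the burden shifts to the contractor.
At Stage III.3 the contractor must meet a production showing (weight is at least 15): on (j) the weight is 31 (the agency's 29 is given no effect), ≥ 15, so (j) meets the standard.
  The contractor carries the last stage.
With every stage satisfied, the contractor prevails on this issue.
Per-issue: Issue I → contractor; Issue II → contractor; Issue III → contractor. The contractor must prevail on every issue; overall, the contractor prevails.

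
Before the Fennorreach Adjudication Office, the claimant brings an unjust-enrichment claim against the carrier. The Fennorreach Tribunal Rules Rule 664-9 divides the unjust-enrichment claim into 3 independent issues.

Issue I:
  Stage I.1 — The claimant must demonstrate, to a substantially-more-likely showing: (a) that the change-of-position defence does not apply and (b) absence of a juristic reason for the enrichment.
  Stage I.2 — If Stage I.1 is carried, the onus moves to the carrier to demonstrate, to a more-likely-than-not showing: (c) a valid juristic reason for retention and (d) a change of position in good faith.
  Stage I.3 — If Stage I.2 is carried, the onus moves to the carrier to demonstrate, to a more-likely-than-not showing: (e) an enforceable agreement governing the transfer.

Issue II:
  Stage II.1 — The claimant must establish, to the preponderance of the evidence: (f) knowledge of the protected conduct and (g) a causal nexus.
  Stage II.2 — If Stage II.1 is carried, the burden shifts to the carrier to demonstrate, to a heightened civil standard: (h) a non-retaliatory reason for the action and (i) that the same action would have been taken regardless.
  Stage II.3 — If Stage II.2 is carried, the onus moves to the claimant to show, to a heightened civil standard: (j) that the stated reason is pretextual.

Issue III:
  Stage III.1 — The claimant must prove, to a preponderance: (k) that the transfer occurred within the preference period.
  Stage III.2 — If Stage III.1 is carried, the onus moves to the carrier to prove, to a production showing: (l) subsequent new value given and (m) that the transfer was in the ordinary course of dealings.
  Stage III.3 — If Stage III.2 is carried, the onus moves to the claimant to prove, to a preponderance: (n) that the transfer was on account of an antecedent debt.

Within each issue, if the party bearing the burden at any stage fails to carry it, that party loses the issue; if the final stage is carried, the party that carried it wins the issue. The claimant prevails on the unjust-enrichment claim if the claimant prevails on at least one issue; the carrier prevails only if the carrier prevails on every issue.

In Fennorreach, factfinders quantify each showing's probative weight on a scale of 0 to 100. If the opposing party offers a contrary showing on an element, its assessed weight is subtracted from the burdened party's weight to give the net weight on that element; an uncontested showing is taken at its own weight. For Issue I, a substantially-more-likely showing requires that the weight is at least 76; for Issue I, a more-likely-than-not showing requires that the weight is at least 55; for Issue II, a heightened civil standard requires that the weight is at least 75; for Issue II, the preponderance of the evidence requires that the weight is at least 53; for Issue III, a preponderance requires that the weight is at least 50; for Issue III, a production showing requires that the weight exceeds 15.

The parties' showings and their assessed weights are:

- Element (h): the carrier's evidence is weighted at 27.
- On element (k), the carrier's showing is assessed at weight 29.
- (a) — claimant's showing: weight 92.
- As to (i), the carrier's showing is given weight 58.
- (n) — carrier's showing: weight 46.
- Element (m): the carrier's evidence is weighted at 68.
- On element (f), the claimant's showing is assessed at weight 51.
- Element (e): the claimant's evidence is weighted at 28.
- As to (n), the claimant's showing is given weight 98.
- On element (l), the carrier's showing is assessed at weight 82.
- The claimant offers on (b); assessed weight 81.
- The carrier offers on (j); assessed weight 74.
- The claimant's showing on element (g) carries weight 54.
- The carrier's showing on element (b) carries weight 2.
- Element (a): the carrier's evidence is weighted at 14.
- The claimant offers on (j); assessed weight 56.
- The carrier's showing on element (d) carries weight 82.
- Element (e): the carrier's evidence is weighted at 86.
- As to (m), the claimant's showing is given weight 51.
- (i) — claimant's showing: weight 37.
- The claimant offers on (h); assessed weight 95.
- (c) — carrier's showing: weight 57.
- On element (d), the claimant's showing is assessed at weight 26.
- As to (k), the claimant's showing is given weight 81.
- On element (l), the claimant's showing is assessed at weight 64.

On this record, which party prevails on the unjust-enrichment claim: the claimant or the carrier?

claimant

— Issue I —
Stage I.1 (claimant, a substantially-more-likely showing, weight is at least 76): (a) net 92−14=78 ≥ 76 — meets; (b) net 81−2=79 ≥ 76 — meets.
  Stage I.1 is satisfied; the onus moves to the carrier.
Stage I.2 (carrier, a more-likely-than-not showing, weight is at least 55): (c) 57 ≥ 55 — meets; (d) net 82−26=56 ≥ 55 — meets.
  Stage I.2 carried; the burden remains with the carrier.
Stage I.3 (carrier, a more-likely-than-not showing, weight is at least 55): (e) net 86−28=58 ≥ 55 — meets.
  Stage I.3 carried; the final stage is satisfied.
All stages carried — the carrier prevails on this issue.
— Issue II —
At Stage II.1 the claimant must meet the preponderance of the evidence (weight is at least 53): on (f) the weight is 51, < 53, so (f) does not meet the standard; on (g) the weight is 54, ≥ 53, so (g) meets the standard.
  Not every element is met, so the claimant fails to carry Stage II.1.
So the carrier prevails on this issue.
— Issue III —
Stage III.1 (claimant, a preponderance, weight is at least 50): (k) net 81−29=52 ≥ 50 — meets.
  Stage III.1 is satisfied; the onus moves to the carrier.
Stage III.2 (carrier, a production showing, weight exceeds 15): (l) net 82−64=18 > 15 — meets; (m) net 68−51=17 > 15 — meets.
  Stage III.2 carried; the burden shifts to the claimant.
Stage III.3 (claimant, a preponderance, weight is at least 50): (n) net 98−46=52 ≥ 50 — meets.
  All elements met at the final stage.
With every stage satisfied, the claimant prevails on this issue.
Per-issue: Issue I → carrier; Issue II → carrier; Issue III → claimant. The claimant must prevail on at least one issue; overall, the claimant prevails.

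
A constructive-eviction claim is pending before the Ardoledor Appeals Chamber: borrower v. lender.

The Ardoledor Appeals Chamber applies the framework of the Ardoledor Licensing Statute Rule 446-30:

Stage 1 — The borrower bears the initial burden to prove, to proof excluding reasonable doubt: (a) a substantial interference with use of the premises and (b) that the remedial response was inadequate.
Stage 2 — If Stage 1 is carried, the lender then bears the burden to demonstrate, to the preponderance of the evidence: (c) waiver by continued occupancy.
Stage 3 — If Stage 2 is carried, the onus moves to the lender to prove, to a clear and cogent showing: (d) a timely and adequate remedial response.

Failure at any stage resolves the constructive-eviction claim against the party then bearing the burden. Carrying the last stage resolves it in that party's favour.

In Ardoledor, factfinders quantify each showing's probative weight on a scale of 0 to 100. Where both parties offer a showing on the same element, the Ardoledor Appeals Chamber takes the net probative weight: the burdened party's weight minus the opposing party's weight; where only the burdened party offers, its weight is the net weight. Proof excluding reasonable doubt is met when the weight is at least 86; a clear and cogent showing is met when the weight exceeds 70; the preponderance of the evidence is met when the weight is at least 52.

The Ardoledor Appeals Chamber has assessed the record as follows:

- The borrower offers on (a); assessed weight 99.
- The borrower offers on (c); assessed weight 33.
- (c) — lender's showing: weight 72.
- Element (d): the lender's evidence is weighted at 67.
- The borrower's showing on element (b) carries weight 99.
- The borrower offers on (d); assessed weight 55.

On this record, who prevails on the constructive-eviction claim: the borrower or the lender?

borrower

Stage 1 — burden on borrower; standard: proof excluding reasonable doubt (weight is at least 86).
    (a): 99 ≥ 86 [met]
    (b): 99 ≥ 86 [met]
  Stage 1 is satisfied; the onus moves to the lender.
Stage 2 — burden on lender; standard: the preponderance of the evidence (weight is at least 52).
    (c): 72 − 33 = 39 < 52 [not met]
  Stage 2 not carried; the lender fails its burden.
The analysis ends at Stage 2; the borrower prevails.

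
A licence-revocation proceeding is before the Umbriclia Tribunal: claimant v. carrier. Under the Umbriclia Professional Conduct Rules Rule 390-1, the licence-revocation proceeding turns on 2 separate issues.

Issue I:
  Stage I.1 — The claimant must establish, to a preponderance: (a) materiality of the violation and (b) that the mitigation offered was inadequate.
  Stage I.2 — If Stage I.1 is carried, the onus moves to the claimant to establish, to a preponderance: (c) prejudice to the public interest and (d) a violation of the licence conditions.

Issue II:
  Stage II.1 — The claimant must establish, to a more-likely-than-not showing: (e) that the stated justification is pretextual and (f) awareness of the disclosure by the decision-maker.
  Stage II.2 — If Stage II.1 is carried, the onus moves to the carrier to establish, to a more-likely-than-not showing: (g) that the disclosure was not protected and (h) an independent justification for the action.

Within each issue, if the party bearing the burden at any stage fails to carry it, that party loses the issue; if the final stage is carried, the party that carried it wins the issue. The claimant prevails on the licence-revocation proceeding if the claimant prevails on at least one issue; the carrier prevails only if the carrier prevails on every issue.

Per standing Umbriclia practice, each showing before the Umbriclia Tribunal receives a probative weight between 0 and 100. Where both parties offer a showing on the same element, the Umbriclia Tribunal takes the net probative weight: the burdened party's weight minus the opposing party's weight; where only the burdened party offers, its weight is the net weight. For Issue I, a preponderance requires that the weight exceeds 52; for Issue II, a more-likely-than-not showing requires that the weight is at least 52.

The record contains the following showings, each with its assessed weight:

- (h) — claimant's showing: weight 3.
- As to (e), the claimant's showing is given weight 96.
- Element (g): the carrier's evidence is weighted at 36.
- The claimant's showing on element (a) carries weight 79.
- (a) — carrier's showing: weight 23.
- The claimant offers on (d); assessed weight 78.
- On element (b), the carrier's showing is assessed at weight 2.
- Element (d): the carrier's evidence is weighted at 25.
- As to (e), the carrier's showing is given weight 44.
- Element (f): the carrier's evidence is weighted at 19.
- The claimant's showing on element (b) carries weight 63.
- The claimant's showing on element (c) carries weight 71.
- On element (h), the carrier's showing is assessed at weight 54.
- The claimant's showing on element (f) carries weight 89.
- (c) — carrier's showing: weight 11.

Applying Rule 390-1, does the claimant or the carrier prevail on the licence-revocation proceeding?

— Issue I —
Stage I.1 — burden on claimant; standard: a preponderance (weight exceeds 52).
    (a): 79 − 23 = 56 > 52 [met]
    (b): 63 − 2 = 61 > 52 [met]
  Stage I.1 is satisfied; the claimant continues to bear the burden.
Stage I.2 — burden on claimant; standard: a preponderance (weight exceeds 52).
    (c): 71 − 11 = 60 > 52 [met]
    (d): 78 − 25 = 53 > 52 [met]
  All elements met at the final stage.
With every stage satisfied, the claimant prevails on this issue.
— Issue II —
At Stage II.1 the claimant must meet a more-likely-than-not showing (weight is at least 52): on (e) the weight is 96 less the opposing 44 gives net 52, ≥ 52, so (e) meets the standard; on (f) the weight is 89 less the opposing 19 gives net 70, which does reach 52, so (f) meets the standard.
  Stage II.1 carried; the burden shifts to the carrier.
At Stage II.2 the carrier must meet a more-likely-than-not showing (weight is at least 52): on (g) the weight is 36, which does not reach 52, so (g) does not meet the standard; on (h) the weight is 54 less the opposing 3 gives net 51, which does not reach 52, so (h) does not meet the standard.
  Not every element is met, so the carrier fails to carry Stage II.2.
The claimant prevails on this issue.
Per-issue: Issue I → claimant; Issue II → claimant. The claimant must prevail on at least one issue; overall, the claimant prevails.

claimant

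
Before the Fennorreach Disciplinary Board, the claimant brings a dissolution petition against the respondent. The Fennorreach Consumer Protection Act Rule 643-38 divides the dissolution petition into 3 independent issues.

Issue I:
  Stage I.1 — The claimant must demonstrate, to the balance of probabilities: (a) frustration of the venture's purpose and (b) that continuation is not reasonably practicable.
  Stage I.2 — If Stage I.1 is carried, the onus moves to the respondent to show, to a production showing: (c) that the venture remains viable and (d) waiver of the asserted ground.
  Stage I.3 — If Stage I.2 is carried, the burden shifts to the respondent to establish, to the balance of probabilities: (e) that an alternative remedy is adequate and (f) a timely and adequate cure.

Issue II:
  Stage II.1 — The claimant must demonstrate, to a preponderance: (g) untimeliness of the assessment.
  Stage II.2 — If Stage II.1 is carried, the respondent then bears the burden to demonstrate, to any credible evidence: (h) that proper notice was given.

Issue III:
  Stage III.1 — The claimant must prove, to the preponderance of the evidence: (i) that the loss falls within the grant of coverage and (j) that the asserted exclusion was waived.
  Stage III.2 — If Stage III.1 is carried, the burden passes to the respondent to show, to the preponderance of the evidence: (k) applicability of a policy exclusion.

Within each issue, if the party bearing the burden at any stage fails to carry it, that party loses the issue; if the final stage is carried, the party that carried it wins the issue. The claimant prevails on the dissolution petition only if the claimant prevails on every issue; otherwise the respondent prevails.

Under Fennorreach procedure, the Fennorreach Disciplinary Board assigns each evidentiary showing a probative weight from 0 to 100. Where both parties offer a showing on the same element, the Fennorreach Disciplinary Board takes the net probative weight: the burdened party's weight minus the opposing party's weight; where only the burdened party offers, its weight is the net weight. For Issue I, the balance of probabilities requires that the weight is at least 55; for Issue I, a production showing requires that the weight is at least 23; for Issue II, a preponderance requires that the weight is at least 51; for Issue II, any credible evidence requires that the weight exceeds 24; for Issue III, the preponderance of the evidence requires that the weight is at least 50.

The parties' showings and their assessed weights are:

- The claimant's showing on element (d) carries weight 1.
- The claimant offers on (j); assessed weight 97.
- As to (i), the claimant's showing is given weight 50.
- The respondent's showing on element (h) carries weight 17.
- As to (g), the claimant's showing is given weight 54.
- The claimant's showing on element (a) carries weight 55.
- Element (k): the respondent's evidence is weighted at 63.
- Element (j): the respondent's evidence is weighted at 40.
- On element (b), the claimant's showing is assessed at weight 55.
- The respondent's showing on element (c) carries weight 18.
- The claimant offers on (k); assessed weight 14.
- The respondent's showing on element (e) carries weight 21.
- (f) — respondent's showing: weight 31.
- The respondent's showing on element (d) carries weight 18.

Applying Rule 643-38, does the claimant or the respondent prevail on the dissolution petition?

claimant

— Issue I —
Stage I.1 — burden on claimant; standard: the balance of probabilities (weight is at least 55).
    (a): 55 ≥ 55 [met]
    (b): 55 ≥ 55 [met]
  Stage I.1 carried; the burden shifts to the respondent.
Stage I.2 — burden on respondent; standard: a production showing (weight is at least 23).
    (c): 18 < 23 [not met]
    (d): 18 − 1 = 17 < 23 [not met]
  The respondent does not carry Stage I.2.
The claimant prevails on this issue.
— Issue II —
Stage II.1 (claimant, a preponderance, weight is at least 51): (g) 54 ≥ 51 — meets.
  The claimant carries Stage II.1; the respondent now bears the burden.
Stage II.2 (respondent, any credible evidence, weight exceeds 24): (h) 17 ≤ 24 — fails.
  The respondent does not carry Stage II.2.
The analysis ends at Stage II.2; the claimant prevails on this issue.
— Issue III —
Stage III.1 — burden on claimant; standard: the preponderance of the evidence (weight is at least 50).
    (i): 50 ≥ 50 [met]
    (j): 97 − 40 = 57 ≥ 50 [met]
  Stage III.1 carried; the burden shifts to the respondent.
Stage III.2 — burden on respondent; standard: the preponderance of the evidence (weight is at least 50).
    (k): 63 − 14 = 49 < 50 [not met]
  The respondent does not carry Stage III.2.
The claimant prevails on this issue.
Per-issue: Issue I → claimant; Issue II → claimant; Issue III → claimant. The claimant must prevail on every issue; overall, the claimant prevails.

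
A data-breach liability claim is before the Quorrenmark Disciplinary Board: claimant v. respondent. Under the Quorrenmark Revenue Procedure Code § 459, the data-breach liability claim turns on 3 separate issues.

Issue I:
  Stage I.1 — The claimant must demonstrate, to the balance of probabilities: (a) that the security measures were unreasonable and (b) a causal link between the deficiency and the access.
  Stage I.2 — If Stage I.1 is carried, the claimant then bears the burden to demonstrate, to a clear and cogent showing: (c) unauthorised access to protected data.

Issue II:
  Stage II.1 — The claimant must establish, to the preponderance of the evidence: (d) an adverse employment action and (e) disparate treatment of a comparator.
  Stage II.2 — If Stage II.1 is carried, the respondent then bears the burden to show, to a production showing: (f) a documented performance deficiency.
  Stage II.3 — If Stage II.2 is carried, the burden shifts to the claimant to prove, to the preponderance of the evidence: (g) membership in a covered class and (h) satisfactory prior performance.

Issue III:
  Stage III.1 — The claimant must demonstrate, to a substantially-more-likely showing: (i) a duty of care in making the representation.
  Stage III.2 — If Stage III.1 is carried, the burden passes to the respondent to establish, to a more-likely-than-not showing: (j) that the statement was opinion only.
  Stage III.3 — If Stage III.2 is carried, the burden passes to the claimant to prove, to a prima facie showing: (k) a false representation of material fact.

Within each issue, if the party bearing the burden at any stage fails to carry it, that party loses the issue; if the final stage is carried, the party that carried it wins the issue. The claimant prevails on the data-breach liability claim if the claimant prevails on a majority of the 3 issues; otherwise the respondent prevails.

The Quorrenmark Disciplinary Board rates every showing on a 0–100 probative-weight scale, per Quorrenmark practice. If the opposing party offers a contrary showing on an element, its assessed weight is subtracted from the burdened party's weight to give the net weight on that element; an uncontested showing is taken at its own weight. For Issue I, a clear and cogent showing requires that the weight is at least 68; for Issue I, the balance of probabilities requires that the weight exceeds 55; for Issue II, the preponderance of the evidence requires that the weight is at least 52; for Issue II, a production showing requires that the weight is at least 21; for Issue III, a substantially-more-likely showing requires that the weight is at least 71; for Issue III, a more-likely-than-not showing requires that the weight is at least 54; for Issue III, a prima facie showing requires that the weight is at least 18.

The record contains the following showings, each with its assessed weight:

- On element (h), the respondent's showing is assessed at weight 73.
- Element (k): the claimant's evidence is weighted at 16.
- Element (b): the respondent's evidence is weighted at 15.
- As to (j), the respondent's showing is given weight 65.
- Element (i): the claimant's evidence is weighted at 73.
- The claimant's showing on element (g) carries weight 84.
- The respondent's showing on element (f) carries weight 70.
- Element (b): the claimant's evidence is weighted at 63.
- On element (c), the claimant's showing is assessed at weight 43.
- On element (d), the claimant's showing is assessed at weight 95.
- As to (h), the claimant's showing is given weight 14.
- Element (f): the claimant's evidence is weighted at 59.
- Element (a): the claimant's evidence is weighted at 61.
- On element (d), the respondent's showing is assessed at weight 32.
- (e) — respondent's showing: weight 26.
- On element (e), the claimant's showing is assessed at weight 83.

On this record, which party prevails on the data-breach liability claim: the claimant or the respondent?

respondent

— Issue I —
Stage I.1 (claimant, the balance of probabilities, weight exceeds 55): (a) 61 > 55 — meets; (b) net 63−15=48 ≤ 55 — fails.
  The claimant does not carry Stage I.1.
The respondent prevails on this issue.
— Issue II —
Stage II.1 — burden on claimant; standard: the preponderance of the evidence (weight is at least 52).
    (d): 95 − 32 = 63 ≥ 52 [met]
    (e): 83 − 26 = 57 ≥ 52 [met]
  The claimant carries Stage II.1; the respondent now bears the burden.
Stage II.2 — burden on respondent; standard: a production showing (weight is at least 21).
    (f): 70 − 59 = 11 < 21 [not met]
  The respondent does not carry Stage II.2.
The claimant prevails on this issue.
— Issue III —
Stage III.1 (claimant, a substantially-more-likely showing, weight is at least 71): (i) 73 ≥ 71 — meets.
  All elements met. The burden passes to the respondent.
Stage III.2 (respondent, a more-likely-than-not showing, weight is at least 54): (j) 65 ≥ 54 — meets.
  All elements met. The burden passes to the claimant.
Stage III.3 (claimant, a prima facie showing, weight is at least 18): (k) 16 < 18 — fails.
  Not every element is met, so the claimant fails to carry Stage III.3.
So the respondent prevails on this issue.
Per-issue: Issue I → respondent; Issue II → claimant; Issue III → respondent. The claimant must prevail on a majority of issues; overall, the respondent prevails.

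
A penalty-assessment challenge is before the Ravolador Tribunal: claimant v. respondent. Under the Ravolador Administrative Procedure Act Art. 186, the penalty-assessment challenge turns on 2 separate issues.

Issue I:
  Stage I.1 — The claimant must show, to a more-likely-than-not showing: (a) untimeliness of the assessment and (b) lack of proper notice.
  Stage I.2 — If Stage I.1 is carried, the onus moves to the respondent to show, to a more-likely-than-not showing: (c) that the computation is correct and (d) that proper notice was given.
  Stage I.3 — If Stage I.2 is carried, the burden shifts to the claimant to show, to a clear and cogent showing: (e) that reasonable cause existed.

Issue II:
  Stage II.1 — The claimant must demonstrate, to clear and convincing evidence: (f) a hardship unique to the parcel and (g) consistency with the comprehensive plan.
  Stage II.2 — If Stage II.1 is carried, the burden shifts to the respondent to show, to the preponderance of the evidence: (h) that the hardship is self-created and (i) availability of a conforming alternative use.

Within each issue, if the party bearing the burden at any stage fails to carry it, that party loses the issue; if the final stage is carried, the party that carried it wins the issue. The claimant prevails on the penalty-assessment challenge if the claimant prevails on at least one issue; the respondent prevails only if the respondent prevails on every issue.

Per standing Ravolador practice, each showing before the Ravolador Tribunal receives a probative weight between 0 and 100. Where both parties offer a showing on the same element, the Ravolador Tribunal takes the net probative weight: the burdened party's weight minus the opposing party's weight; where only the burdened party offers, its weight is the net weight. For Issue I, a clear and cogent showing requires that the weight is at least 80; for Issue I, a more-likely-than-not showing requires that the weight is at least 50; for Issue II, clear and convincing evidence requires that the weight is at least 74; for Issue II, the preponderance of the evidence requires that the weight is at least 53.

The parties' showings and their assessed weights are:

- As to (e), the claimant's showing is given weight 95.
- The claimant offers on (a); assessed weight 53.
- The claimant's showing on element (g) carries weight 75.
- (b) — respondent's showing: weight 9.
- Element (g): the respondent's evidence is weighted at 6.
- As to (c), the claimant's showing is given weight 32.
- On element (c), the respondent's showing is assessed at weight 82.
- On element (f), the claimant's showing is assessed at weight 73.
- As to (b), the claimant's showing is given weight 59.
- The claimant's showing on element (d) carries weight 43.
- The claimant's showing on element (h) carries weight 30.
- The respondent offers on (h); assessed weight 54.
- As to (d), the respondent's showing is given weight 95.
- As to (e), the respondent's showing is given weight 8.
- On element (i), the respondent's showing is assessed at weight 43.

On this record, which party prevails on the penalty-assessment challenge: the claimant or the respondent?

claimant

— Issue I —
Stage I.1 — burden on claimant; standard: a more-likely-than-not showing (weight is at least 50).
    (a): 53 ≥ 50 [met]
    (b): 59 − 9 = 50 ≥ 50 [met]
  All elements met. The burden passes to the respondent.
Stage I.2 — burden on respondent; standard: a more-likely-than-not showing (weight is at least 50).
    (c): 82 − 32 = 50 ≥ 50 [met]
    (d): 95 − 43 = 52 ≥ 50 [met]
  Stage I.2 is satisfied; the onus moves to the claimant.
Stage I.3 — burden on claimant; standard: a clear and cogent showing (weight is at least 80).
    (e): 95 − 8 = 87 ≥ 80 [met]
  The claimant carries the last stage.
With every stage satisfied, the claimant prevails on this issue.
— Issue II —
At Stage II.1 the claimant must meet clear and convincing evidence (weight is at least 74): on (f) the weight is 73, which does not reach 74, so (f) does not meet the standard; on (g) the weight is 75 less the opposing 6 gives net 69, < 74, so (g) does not meet the standard.
  The claimant does not carry Stage II.1.
The analysis ends at Stage II.1; the respondent prevails on this issue.
Per-issue: Issue I → claimant; Issue II → respondent. The claimant must prevail on at least one issue; overall, the claimant prevails.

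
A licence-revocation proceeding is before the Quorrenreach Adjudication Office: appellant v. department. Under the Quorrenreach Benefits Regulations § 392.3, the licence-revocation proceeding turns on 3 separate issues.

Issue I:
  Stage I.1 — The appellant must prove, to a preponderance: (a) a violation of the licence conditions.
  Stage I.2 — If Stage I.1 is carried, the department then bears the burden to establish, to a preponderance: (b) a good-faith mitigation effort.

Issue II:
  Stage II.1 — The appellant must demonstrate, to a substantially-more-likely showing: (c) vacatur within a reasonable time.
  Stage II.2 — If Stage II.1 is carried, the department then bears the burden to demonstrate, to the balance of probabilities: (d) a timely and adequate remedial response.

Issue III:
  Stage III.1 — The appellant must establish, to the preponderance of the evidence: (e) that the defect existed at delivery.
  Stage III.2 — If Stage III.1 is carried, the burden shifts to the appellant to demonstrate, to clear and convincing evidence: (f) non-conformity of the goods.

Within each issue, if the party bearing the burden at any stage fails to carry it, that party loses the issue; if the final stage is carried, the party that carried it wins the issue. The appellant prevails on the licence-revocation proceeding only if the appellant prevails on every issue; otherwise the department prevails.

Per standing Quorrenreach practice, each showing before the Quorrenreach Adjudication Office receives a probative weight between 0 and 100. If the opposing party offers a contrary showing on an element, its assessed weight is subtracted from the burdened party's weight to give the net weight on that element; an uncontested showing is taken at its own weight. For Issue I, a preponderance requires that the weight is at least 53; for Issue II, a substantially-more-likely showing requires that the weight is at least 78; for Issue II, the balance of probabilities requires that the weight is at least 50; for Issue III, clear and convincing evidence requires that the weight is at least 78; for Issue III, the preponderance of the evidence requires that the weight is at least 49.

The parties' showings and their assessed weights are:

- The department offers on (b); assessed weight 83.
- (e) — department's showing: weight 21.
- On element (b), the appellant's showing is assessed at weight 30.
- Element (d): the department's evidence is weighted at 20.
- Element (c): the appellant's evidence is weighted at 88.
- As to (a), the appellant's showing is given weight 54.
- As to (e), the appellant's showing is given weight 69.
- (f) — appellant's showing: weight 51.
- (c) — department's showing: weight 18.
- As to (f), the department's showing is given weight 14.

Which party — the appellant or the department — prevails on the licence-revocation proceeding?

department

— Issue I —
Stage I.1 — burden on appellant; standard: a preponderance (weight is at least 53).
    (a): 54 ≥ 53 [met]
  Stage I.1 is satisfied; the onus moves to the department.
Stage I.2 — burden on department; standard: a preponderance (weight is at least 53).
    (b): 83 − 30 = 53 ≥ 53 [met]
  The department carries the last stage.
Every stage carried; the department prevails on this issue.
— Issue II —
Stage II.1 — burden on appellant; standard: a substantially-more-likely showing (weight is at least 78).
    (c): 88 − 18 = 70 < 78 [not met]
  Not every element is met, so the appellant fails to carry Stage II.1.
The department prevails on this issue.
— Issue III —
At Stage III.1 the appellant must meet the preponderance of the evidence (weight is at least 49): on (e) the weight is 69 less the opposing 21 gives net 48, which does not reach 49, so (e) does not meet the standard.
  Not every element is met, so the appellant fails to carry Stage III.1.
So the department prevails on this issue.
Per-issue: Issue I → department; Issue II → department; Issue III → department. The appellant must prevail on every issue; overall, the department prevails.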